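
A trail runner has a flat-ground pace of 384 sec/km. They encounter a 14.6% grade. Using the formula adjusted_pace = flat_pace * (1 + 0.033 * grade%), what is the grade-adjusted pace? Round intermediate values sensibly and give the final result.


Grade factor = 1 + 0.033 * 14.6 = 1.4818
Adjusted = 384 * 1.4818 = 569.01 sec/km

569.01 s/km


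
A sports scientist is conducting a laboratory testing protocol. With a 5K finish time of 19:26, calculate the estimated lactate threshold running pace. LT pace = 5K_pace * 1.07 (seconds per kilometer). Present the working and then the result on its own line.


Race duration = 1166 s for 5 km
Average pace = 1166 / 5 = 233.2 s/km
LT pace = 233.2 * 1.07
= 249.52 s/km

249.52 s/km


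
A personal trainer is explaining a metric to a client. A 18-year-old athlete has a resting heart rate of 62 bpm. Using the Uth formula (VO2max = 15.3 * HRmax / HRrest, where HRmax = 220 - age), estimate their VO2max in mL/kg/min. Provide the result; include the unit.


HRmax = 220 - 18 = 202 bpm
Ratio = HRmax / HRrest = 202 / 62 = 3.2581
VO2max = 15.3 * 3.2581 = 49.85 mL/kg/min

49.85 mL/kg/min


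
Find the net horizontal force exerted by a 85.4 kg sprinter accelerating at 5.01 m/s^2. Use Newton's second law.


Newton's second law: F = m * a
F = 85.4 * 5.01 = 427.85 N

427.85 N


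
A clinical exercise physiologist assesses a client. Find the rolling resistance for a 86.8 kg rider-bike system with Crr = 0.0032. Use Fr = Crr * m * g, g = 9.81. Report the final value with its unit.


m * g = 86.8 * 9.81 = 851.508 N
Fr = 0.0032 * 851.508 = 2.725 N

2.725 N


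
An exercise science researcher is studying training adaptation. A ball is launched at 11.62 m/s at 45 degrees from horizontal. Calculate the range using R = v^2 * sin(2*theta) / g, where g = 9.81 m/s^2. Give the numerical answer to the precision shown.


sin(2 * 45) = sin(90) = 1.0
v^2 = 11.62^2 = 135.0244
R = 135.0244 * 1.0 / 9.81
= 13.764 m

13.764 m


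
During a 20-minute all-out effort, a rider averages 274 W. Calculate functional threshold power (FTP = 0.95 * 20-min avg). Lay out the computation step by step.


FTP = 0.95 * 274
= 260.3 W

260.3 W


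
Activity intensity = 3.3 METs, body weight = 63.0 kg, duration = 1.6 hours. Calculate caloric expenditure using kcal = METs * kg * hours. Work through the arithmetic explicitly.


kcal = 3.3 * 63.0 * 1.6
= 207.9 * 1.6
= 332.64 kcal

332.64 kcal


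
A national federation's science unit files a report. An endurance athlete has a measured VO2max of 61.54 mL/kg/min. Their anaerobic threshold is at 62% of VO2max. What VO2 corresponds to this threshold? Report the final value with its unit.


Anaerobic threshold VO2 = VO2max * 62%
= 61.54 * 0.62
= 38.15 mL/kg/min

38.15 mL/kg/min


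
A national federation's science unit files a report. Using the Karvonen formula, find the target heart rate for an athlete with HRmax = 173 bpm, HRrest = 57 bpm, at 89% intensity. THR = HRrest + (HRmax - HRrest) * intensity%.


HRR = 173 - 57 = 116
THR = 57 + 116 * 0.89
= 57 + 103.24
= 160.24 bpm

160.24 bpm


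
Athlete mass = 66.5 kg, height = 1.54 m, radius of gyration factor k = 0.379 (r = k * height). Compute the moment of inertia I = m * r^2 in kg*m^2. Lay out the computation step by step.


r = k * height = 0.379 * 1.54 = 0.58366 m
r^2 = 0.58366^2 = 0.340659
I = 66.5 * 0.340659 = 22.654 kg*m^2

22.654 kg*m^2


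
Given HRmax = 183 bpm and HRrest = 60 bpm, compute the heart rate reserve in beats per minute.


Heart rate reserve = maximum HR minus resting HR
HRR = 183 - 60 = 123 bpm

123 bpm


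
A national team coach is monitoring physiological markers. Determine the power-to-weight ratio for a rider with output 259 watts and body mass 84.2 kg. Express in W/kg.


P/W = 259 / 84.2 = 3.076 W/kg

3.076 W/kg


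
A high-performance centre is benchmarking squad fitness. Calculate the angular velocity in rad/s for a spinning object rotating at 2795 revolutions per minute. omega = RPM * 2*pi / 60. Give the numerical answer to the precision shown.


omega = RPM * 2*pi / 60
= 2795 * 6.28318531 / 60
= 292.692 rad/s

292.692 rad/s


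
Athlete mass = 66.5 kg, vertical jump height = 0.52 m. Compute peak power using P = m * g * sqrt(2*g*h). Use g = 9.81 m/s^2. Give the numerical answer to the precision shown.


sqrt(2 * 9.81 * 0.52) = sqrt(10.2024) = 3.19412 m/s
P = 66.5 * 9.81 * 3.19412
= 2083.73 W

2083.73 W


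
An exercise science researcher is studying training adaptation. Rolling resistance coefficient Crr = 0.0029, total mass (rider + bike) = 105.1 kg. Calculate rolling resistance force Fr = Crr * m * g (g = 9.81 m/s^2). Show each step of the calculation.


Fr = Crr * m * g
= 0.0029 * 105.1 * 9.81
= 2.99 N

2.99 N


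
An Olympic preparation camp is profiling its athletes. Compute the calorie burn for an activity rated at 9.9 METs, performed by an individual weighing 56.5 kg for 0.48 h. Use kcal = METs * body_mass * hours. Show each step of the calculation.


Product of METs and mass = 9.9 * 56.5 = 559.35
Total kcal = 559.35 * 0.48 = 268.49 kcal

268.49 kcal


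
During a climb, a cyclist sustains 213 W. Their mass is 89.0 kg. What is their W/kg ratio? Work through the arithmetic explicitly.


Power-to-weight = 213 W / 89.0 kg
= 2.393 W/kg

2.393 W/kg


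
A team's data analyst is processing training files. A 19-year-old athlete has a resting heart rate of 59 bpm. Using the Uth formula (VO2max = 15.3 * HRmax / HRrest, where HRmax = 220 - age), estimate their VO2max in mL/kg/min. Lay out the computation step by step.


HRmax = 220 - 19 = 201 bpm
Ratio = HRmax / HRrest = 201 / 59 = 3.4068
VO2max = 15.3 * 3.4068 = 52.12 mL/kg/min

52.12 mL/kg/min


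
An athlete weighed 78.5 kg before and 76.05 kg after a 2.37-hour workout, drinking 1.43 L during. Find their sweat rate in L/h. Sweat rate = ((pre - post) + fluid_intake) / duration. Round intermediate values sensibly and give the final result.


Body mass change = 2.45 kg
Total sweat loss = 2.45 + 1.43 = 3.88 L
Rate = 3.88 / 2.37 = 1.637 L/h

1.637 L/h


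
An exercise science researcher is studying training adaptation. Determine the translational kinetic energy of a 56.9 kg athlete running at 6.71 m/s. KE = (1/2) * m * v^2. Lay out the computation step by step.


KE = 0.5 * m * v^2
= 0.5 * 56.9 * 6.71^2
= 0.5 * 56.9 * 45.0241
= 1280.94 J

1280.94 J


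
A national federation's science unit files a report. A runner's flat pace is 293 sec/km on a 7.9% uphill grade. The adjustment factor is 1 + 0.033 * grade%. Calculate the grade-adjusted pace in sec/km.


Factor = 1 + 0.033 * 7.9 = 1.2607
Adjusted pace = 293 * 1.2607
= 369.39 sec/km

369.39 s/km


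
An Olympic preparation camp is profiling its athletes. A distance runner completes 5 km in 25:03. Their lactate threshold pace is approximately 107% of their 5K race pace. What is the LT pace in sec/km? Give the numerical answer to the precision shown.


Convert to seconds: 25 min 3 s = 1503 s
Pace per km = 1503 / 5 = 300.6 s/km
LT pace = 300.6 * 1.07 = 321.64 s/km

321.64 s/km


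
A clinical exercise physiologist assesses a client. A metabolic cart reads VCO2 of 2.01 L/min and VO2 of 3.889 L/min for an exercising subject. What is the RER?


RER = VCO2 / VO2 = 2.01 / 3.889 = 0.5168

0.5168


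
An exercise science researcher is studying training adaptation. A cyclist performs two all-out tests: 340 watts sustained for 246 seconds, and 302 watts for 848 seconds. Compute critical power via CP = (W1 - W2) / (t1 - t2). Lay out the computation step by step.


W1 = P1 * t1 = 340 * 246 = 83640 J
W2 = P2 * t2 = 302 * 848 = 256096 J
CP = (83640 - 256096) / (246 - 848)
= 286.47 W

286.47 W


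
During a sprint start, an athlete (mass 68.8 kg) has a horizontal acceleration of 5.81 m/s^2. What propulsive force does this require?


Propulsive force = mass * acceleration
= 68.8 kg * 5.81 m/s^2
= 399.73 N

399.73 N


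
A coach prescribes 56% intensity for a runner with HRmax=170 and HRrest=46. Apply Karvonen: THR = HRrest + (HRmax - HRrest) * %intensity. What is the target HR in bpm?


Heart rate reserve = 170 - 46 = 124
Intensity fraction = 56 / 100 = 0.56
THR = 46 + 124 * 0.56 = 115.44 bpm

115.44 bpm


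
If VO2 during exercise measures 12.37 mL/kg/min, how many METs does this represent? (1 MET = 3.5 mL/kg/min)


METs = VO2 / 3.5 = 12.37 / 3.5 = 3.53

3.53 METs


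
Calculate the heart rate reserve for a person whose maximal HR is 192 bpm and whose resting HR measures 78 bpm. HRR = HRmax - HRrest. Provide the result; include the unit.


HRmax = 192 bpm
HRrest = 78 bpm
HRR = 192 - 78 = 114 bpm

114 bpm


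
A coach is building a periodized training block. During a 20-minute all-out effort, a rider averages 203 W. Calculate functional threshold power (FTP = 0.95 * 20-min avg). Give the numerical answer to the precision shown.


FTP = 0.95 * 203
= 192.85 W

192.85 W


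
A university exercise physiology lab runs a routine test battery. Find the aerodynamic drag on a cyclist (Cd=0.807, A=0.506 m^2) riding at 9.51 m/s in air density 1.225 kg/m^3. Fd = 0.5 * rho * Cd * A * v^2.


Fd = 0.5 * 1.225 * 0.807 * 0.506 * 9.51^2
= 0.5 * 1.225 * 0.807 * 0.506 * 90.4401
= 22.62 N

22.62 N


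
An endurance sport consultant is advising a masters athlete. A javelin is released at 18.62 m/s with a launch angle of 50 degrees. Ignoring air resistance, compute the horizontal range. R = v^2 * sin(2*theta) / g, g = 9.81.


Launch speed squared = 346.7044
sin(2 * 50 deg) = 0.984808
Range = 346.7044 * 0.984808 / 9.81
= 34.805 m

34.805 m


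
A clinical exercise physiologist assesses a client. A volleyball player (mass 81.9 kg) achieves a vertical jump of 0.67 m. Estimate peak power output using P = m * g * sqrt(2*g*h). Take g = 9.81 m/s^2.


2 * g * h = 2 * 9.81 * 0.67 = 13.1454
sqrt(13.1454) = 3.625659 m/s
P = 81.9 * 9.81 * 3.625659 = 2913.0 W

2913.0 W


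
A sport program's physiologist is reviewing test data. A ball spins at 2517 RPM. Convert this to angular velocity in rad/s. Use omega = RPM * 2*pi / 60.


omega = 2517 * 2 * pi / 60
= 2517 * 6.28318531 / 60
= 15814.777 / 60
= 263.58 rad/s

263.58 rad/s


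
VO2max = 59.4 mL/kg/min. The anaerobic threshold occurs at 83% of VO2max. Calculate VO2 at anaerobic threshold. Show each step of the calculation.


AT fraction = 83 / 100 = 0.83
AT VO2 = 59.4 * 0.83
= 49.3 mL/kg/min

49.3 mL/kg/min


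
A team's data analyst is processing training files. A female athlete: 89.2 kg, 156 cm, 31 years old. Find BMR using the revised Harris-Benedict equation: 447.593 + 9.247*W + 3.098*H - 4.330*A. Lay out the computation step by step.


Intercept = 447.593
Weight contribution = 9.247 * 89.2 = 824.8324
Height contribution = 3.098 * 156 = 483.288
Age contribution = 4.33 * 31 = 134.23
BMR = 447.593 + 824.8324 + 483.288 - 134.23
= 1621.48 kcal/day

1621.48 kcal/day


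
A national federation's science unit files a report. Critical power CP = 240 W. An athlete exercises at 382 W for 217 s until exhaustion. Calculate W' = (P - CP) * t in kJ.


P - CP = 382 - 240 = 142 W
W' = 142 * 217 = 30814 J
= 30814 / 1000 = 30.814 kJ

30.814 kJ


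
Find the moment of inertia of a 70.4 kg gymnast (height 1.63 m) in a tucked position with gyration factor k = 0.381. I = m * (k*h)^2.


Radius of gyration = 0.381 * 1.63 = 0.62103 m
I = 70.4 * 0.62103^2
= 70.4 * 0.385678
= 27.152 kg*m^2

27.152 kg*m^2


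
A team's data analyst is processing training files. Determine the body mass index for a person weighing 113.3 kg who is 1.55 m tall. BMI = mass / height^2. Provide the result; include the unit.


BMI = mass / height^2
= 113.3 / 1.55^2
= 113.3 / 2.4025
= 47.16 kg/m^2

47.16 kg/m^2


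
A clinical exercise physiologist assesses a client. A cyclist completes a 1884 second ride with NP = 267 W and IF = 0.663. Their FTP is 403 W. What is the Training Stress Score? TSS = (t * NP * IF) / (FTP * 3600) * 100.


t * NP * IF = 1884 * 267 * 0.663 = 333507.564
FTP * 3600 = 1450800
TSS = (333507.564 / 1450800) * 100 = 22.99

22.99 TSS


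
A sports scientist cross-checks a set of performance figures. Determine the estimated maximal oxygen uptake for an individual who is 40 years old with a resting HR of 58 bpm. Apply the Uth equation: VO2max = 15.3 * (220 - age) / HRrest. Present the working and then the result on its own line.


HRmax = 220 - 40 = 180
VO2max = 15.3 * (180 / 58)
= 15.3 * 3.1034
= 47.48 mL/kg/min

47.48 mL/kg/min


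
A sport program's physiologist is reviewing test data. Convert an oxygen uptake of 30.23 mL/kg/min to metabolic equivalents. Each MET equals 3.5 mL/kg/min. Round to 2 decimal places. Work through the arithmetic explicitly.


One MET = 3.5 mL/kg/min
Number of METs = 30.23 / 3.5
= 8.64 METs

8.64 METs


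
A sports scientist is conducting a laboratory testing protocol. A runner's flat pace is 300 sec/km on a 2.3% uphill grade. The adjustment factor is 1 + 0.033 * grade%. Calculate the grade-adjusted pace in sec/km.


Factor = 1 + 0.033 * 2.3 = 1.0759
Adjusted pace = 300 * 1.0759
= 322.77 sec/km

322.77 s/km


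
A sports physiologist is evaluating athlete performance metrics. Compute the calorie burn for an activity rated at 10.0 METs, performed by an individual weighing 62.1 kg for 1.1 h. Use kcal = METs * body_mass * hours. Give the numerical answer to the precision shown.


Product of METs and mass = 10.0 * 62.1 = 621.0
Total kcal = 621.0 * 1.1 = 683.1 kcal

683.1 kcal


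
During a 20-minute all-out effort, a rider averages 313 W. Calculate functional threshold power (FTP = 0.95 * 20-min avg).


FTP = 0.95 * 313
= 297.35 W

297.35 W


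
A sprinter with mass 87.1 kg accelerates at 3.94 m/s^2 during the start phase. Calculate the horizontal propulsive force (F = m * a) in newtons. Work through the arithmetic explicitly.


F = m * a
= 87.1 * 3.94
= 343.17 N

343.17 N


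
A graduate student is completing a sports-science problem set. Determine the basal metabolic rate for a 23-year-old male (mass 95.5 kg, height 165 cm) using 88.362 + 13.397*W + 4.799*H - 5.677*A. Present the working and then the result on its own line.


BMR = 88.362 + 13.397*95.5 + 4.799*165 - 5.677*23
= 2029.04 kcal/day

2029.04 kcal/day


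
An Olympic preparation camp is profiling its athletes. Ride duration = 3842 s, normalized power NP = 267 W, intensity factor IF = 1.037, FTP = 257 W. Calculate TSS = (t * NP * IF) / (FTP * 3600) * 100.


Numerator = 3842 * 267 * 1.037 = 1063769.118
Denominator = 257 * 3600 = 925200
TSS = 1063769.118 / 925200 * 100
= 114.98

114.98 TSS


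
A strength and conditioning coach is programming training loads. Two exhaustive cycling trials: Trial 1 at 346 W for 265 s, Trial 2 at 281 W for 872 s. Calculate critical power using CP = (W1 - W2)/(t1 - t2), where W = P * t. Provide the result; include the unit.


W1 = 346 * 265 = 91690 J
W2 = 281 * 872 = 245032 J
CP = (91690 - 245032) / (265 - 872)
= -153342 / -607
= 252.62 W

252.62 W


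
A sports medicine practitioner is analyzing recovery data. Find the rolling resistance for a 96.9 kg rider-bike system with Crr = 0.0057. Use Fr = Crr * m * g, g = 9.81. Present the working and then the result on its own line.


m * g = 96.9 * 9.81 = 950.589 N
Fr = 0.0057 * 950.589 = 5.418 N

5.418 N


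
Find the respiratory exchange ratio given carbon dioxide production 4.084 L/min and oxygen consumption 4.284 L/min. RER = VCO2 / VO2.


VCO2 = 4.084 L/min
VO2 = 4.284 L/min
RER = 4.084 / 4.284 = 0.9533

0.9533


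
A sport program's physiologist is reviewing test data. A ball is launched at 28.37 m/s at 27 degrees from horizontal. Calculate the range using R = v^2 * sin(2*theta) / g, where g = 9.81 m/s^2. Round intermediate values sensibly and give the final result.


sin(2 * 27) = sin(54) = 0.809017
v^2 = 28.37^2 = 804.8569
R = 804.8569 * 0.809017 / 9.81
= 66.375 m

66.375 m


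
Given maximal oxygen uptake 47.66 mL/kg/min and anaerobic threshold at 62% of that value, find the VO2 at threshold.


Percentage as decimal = 0.62
VO2 at AT = 47.66 * 0.62 = 29.55 mL/kg/min

29.55 mL/kg/min


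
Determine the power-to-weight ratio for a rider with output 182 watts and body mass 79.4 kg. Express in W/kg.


P/W = 182 / 79.4 = 2.292 W/kg

2.292 W/kg


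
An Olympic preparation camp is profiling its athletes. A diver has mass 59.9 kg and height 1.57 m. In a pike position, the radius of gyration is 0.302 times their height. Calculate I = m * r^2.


r = 0.302 * 1.57 = 0.47414 m
I = m * r^2 = 59.9 * 0.224809 = 13.466 kg*m^2

13.466 kg*m^2


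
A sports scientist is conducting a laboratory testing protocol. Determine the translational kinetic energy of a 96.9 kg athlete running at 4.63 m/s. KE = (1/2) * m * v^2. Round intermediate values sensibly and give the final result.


KE = 0.5 * m * v^2
= 0.5 * 96.9 * 4.63^2
= 0.5 * 96.9 * 21.4369
= 1038.62 J

1038.62 J


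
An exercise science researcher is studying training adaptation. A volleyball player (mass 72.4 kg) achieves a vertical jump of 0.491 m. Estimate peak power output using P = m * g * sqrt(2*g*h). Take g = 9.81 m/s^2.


2 * g * h = 2 * 9.81 * 0.491 = 9.63342
sqrt(9.63342) = 3.103775 m/s
P = 72.4 * 9.81 * 3.103775 = 2204.44 W

2204.44 W


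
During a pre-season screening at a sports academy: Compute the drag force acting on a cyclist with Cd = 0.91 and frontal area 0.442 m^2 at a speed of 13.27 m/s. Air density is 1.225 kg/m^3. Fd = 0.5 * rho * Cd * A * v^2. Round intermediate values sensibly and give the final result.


Step 1: v^2 = 176.0929
Step 2: Fd = 0.5 * 1.225 * 0.91 * 0.442 * 176.0929
= 43.382 N

43.382 N


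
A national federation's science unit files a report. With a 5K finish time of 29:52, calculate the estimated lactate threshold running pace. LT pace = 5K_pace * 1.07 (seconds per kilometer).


Race duration = 1792 s for 5 km
Average pace = 1792 / 5 = 358.4 s/km
LT pace = 358.4 * 1.07
= 383.49 s/km

383.49 s/km


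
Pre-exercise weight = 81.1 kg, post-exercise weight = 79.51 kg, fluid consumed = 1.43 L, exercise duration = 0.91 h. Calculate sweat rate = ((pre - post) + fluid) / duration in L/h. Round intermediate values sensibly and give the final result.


Weight loss = 81.1 - 79.51 = 1.59 kg (approx L)
Total sweat = 1.59 + 1.43 = 3.02 L
Sweat rate = 3.02 / 0.91 = 3.319 L/h

3.319 L/h


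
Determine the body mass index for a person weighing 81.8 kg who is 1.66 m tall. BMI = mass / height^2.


BMI = mass / height^2
= 81.8 / 1.66^2
= 81.8 / 2.7556
= 29.69 kg/m^2

29.69 kg/m^2


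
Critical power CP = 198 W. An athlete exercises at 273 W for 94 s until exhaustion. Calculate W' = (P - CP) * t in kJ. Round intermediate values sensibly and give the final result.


P - CP = 273 - 198 = 75 W
W' = 75 * 94 = 7050 J
= 7050 / 1000 = 7.05 kJ

7.05 kJ


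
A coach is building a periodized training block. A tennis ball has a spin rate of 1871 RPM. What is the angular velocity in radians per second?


Convert RPM to rad/s: multiply by 2*pi and divide by 60
omega = 1871 * 2 * pi / 60
= 195.931 rad/s

195.931 rad/s


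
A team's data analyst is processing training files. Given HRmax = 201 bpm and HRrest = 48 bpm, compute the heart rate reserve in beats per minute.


Heart rate reserve = maximum HR minus resting HR
HRR = 201 - 48 = 153 bpm

153 bpm


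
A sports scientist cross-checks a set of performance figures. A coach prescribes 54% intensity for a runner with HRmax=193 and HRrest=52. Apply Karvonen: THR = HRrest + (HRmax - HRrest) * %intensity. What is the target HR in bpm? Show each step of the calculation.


Heart rate reserve = 193 - 52 = 141
Intensity fraction = 54 / 100 = 0.54
THR = 52 + 141 * 0.54 = 128.14 bpm

128.14 bpm


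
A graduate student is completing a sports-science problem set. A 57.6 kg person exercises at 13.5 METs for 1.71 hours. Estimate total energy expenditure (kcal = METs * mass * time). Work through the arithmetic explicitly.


Energy = METs * mass(kg) * time(h)
= 13.5 * 57.6 * 1.71
= 1329.7 kcal

1329.7 kcal


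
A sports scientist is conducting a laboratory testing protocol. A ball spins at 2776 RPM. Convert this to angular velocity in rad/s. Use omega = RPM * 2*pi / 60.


omega = 2776 * 2 * pi / 60
= 2776 * 6.28318531 / 60
= 17442.122 / 60
= 290.702 rad/s

290.702 rad/s


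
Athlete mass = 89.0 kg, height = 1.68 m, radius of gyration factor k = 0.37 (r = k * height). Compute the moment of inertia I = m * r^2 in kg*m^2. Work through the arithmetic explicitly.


r = k * height = 0.37 * 1.68 = 0.6216 m
r^2 = 0.6216^2 = 0.386387
I = 89.0 * 0.386387 = 34.388 kg*m^2

34.388 kg*m^2


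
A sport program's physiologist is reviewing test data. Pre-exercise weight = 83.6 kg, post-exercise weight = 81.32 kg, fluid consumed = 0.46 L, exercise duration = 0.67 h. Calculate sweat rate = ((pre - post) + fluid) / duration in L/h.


Weight loss = 83.6 - 81.32 = 2.28 kg (approx L)
Total sweat = 2.28 + 0.46 = 2.74 L
Sweat rate = 2.74 / 0.67 = 4.09 L/h

4.09 L/h


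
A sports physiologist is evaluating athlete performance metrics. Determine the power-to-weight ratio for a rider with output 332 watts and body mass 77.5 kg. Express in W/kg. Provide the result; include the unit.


P/W = 332 / 77.5 = 4.284 W/kg

4.284 W/kg


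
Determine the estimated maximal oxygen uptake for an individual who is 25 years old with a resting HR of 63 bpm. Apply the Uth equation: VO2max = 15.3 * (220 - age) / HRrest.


HRmax = 220 - 25 = 195
VO2max = 15.3 * (195 / 63)
= 15.3 * 3.0952
= 47.36 mL/kg/min

47.36 mL/kg/min


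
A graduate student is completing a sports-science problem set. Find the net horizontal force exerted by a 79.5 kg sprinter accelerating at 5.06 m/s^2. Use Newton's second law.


Newton's second law: F = m * a
F = 79.5 * 5.06 = 402.27 N

402.27 N


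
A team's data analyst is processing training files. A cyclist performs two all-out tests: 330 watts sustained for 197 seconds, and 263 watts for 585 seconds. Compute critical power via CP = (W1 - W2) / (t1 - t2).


W1 = P1 * t1 = 330 * 197 = 65010 J
W2 = P2 * t2 = 263 * 585 = 153855 J
CP = (65010 - 153855) / (197 - 585)
= 228.98 W

228.98 W


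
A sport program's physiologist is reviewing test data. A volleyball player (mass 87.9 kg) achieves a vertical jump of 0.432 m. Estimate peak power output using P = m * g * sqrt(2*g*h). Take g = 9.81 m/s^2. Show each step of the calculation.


2 * g * h = 2 * 9.81 * 0.432 = 8.47584
sqrt(8.47584) = 2.91133 m/s
P = 87.9 * 9.81 * 2.91133 = 2510.44 W

2510.44 W


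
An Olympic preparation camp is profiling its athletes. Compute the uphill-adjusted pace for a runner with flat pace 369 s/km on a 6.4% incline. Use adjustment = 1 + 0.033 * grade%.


Adjustment factor = 1 + 0.033 * 6.4 = 1.2112
Grade-adjusted pace = 369 * 1.2112 = 446.93 s/km

446.93 s/km


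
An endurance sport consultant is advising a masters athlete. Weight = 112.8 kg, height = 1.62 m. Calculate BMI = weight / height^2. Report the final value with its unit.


height^2 = 1.62^2 = 2.6244
BMI = 112.8 / 2.6244 = 42.98 kg/m^2

42.98 kg/m^2


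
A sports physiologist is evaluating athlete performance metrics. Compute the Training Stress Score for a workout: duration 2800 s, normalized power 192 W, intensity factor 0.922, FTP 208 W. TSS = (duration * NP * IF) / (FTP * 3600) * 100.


Product = 2800 * 192 * 0.922 = 495667.2
Base = 208 * 3600 = 748800
TSS = 495667.2 / 748800 * 100 = 66.19

66.19 TSS


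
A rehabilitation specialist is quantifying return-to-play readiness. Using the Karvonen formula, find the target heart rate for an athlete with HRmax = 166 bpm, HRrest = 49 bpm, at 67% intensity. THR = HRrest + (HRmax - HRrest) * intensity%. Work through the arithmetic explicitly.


HRR = 166 - 49 = 117
THR = 49 + 117 * 0.67
= 49 + 78.39
= 127.39 bpm

127.39 bpm


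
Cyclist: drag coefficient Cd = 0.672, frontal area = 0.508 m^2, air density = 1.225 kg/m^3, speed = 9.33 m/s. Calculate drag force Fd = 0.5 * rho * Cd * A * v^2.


v^2 = 9.33^2 = 87.0489
Fd = 0.5 * 1.225 * 0.672 * 0.508 * 87.0489
= 18.201 N

18.201 N


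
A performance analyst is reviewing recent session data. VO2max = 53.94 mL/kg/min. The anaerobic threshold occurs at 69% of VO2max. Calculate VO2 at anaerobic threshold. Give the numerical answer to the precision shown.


AT fraction = 69 / 100 = 0.69
AT VO2 = 53.94 * 0.69
= 37.22 mL/kg/min

37.22 mL/kg/min


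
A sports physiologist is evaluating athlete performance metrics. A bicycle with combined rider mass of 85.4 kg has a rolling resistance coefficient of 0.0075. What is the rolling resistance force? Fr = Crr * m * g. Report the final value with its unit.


Fr = 0.0075 * 85.4 * 9.81
= 0.6405 * 9.81
= 6.283 N

6.283 N


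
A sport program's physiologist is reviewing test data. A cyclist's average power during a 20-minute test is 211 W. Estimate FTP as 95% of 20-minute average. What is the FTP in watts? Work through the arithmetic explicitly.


FTP = 20-min power * 0.95
= 211 * 0.95
= 200.45 W

200.45 W


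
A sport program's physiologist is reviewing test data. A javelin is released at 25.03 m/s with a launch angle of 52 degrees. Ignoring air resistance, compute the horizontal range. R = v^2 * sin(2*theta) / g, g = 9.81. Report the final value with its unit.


Launch speed squared = 626.5009
sin(2 * 52 deg) = 0.970296
Range = 626.5009 * 0.970296 / 9.81
= 61.966 m

61.966 m


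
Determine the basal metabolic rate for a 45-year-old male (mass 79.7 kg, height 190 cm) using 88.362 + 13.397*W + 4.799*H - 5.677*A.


BMR = 88.362 + 13.397*79.7 + 4.799*190 - 5.677*45
= 1812.45 kcal/day

1812.45 kcal/day


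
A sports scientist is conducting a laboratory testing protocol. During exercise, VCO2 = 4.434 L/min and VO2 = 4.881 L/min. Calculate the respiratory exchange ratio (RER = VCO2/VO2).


RER = VCO2 / VO2
= 4.434 / 4.881
= 0.9084

0.9084


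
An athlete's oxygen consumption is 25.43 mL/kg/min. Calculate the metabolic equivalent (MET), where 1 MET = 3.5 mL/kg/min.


MET = VO2 / 3.5
= 25.43 / 3.5
= 7.27 METs

7.27 METs


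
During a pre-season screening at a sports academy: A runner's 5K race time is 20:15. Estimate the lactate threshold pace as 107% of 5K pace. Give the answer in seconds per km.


Total race time = 20*60 + 15 = 1215 seconds
5K pace = 1215 / 5 = 243.0 sec/km
LT pace = 243.0 * 1.07 = 260.01 sec/km

260.01 s/km


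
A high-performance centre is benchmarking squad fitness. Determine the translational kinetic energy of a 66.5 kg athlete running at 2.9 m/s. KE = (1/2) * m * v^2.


KE = 0.5 * m * v^2
= 0.5 * 66.5 * 2.9^2
= 0.5 * 66.5 * 8.41
= 279.63 J

279.63 J


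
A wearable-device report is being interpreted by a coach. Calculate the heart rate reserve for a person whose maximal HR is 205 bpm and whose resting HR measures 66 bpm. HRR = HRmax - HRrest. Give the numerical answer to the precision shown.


HRmax = 205 bpm
HRrest = 66 bpm
HRR = 205 - 66 = 139 bpm

139 bpm


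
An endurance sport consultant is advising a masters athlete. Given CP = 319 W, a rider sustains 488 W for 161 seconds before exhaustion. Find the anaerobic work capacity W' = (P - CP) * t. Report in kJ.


Excess power = 488 - 319 = 169 W
Work above CP = 169 * 161 = 27209 J
W' = 27.209 kJ

27.209 kJ


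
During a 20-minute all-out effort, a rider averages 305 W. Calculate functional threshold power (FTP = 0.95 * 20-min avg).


FTP = 0.95 * 305
= 289.75 W

289.75 W


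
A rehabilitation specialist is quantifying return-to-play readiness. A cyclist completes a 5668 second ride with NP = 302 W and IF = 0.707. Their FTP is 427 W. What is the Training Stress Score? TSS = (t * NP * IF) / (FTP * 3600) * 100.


t * NP * IF = 5668 * 302 * 0.707 = 1210197.352
FTP * 3600 = 1537200
TSS = (1210197.352 / 1537200) * 100 = 78.73

78.73 TSS


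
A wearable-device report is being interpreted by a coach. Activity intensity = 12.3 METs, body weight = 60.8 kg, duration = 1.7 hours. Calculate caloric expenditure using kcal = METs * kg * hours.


kcal = 12.3 * 60.8 * 1.7
= 747.84 * 1.7
= 1271.33 kcal

1271.33 kcal


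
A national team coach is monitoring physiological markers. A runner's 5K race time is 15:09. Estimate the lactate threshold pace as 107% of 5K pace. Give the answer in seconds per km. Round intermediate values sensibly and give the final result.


Total race time = 15*60 + 9 = 909 seconds
5K pace = 909 / 5 = 181.8 sec/km
LT pace = 181.8 * 1.07 = 194.53 sec/km

194.53 s/km


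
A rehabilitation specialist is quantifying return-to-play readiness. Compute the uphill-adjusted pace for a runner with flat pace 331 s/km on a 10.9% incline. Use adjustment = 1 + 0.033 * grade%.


Adjustment factor = 1 + 0.033 * 10.9 = 1.3597
Grade-adjusted pace = 331 * 1.3597 = 450.06 s/km

450.06 s/km


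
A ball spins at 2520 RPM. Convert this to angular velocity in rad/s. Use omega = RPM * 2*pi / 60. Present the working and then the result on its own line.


omega = 2520 * 2 * pi / 60
= 2520 * 6.28318531 / 60
= 15833.627 / 60
= 263.894 rad/s

263.894 rad/s


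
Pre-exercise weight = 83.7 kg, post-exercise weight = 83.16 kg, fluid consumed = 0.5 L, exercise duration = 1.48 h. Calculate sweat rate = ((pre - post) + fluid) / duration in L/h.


Weight loss = 83.7 - 83.16 = 0.54 kg (approx L)
Total sweat = 0.54 + 0.5 = 1.04 L
Sweat rate = 1.04 / 1.48 = 0.703 L/h

0.703 L/h


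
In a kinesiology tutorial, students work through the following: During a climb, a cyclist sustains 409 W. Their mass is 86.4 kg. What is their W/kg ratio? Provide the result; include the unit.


Power-to-weight = 409 W / 86.4 kg
= 4.734 W/kg

4.734 W/kg


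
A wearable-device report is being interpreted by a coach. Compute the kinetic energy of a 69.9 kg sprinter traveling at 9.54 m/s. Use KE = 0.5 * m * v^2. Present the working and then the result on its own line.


Velocity squared = 91.0116
KE = 0.5 * 69.9 * 91.0116 = 3180.86 J

3180.86 J


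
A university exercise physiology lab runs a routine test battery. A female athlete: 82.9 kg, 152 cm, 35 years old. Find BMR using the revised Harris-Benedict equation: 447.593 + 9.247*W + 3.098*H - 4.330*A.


Intercept = 447.593
Weight contribution = 9.247 * 82.9 = 766.5763
Height contribution = 3.098 * 152 = 470.896
Age contribution = 4.33 * 35 = 151.55
BMR = 447.593 + 766.5763 + 470.896 - 151.55
= 1533.52 kcal/day

1533.52 kcal/day


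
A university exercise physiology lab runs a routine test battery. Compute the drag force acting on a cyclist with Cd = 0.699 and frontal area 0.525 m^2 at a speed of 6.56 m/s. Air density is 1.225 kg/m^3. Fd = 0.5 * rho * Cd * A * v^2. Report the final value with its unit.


Step 1: v^2 = 43.0336
Step 2: Fd = 0.5 * 1.225 * 0.699 * 0.525 * 43.0336
= 9.673 N

9.673 N


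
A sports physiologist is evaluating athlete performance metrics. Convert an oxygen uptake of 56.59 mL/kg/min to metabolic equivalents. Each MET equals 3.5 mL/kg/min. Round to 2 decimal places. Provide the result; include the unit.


One MET = 3.5 mL/kg/min
Number of METs = 56.59 / 3.5
= 16.17 METs

16.17 METs


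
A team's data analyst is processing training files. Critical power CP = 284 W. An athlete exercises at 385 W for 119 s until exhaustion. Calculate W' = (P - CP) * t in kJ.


P - CP = 385 - 284 = 101 W
W' = 101 * 119 = 12019 J
= 12019 / 1000 = 12.019 kJ

12.019 kJ


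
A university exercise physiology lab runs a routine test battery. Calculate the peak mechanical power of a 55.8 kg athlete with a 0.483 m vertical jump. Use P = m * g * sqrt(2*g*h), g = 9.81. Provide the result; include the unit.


First, sqrt(2gh) = sqrt(2 * 9.81 * 0.483)
= sqrt(9.47646) = 3.078386 m/s
Power = 55.8 * 9.81 * 3.078386 = 1685.1 W

1685.1 W


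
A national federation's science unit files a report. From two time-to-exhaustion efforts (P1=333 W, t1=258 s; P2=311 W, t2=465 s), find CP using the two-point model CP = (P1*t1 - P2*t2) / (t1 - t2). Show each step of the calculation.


Work in trial 1 = 85914 J
Work in trial 2 = 144615 J
Delta work = -58701 J
Delta time = -207 s
CP = -58701 / -207 = 283.58 W

283.58 W


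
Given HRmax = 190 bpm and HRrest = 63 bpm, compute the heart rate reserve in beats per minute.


Heart rate reserve = maximum HR minus resting HR
HRR = 190 - 63 = 127 bpm

127 bpm


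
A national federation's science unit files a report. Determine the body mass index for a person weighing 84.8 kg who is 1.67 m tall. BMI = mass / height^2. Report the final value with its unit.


BMI = mass / height^2
= 84.8 / 1.67^2
= 84.8 / 2.7889
= 30.41 kg/m^2

30.41 kg/m^2


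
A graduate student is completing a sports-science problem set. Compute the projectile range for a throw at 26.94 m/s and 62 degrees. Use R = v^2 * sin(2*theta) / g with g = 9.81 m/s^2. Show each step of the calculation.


Two times the angle = 124 degrees
sin(124) = 0.829038
R = 725.7636 * 0.829038 / 9.81 = 61.334 m

61.334 m


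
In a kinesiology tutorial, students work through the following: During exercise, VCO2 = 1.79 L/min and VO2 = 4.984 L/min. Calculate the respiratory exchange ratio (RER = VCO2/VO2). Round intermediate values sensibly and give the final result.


RER = VCO2 / VO2
= 1.79 / 4.984
= 0.3591

0.3591


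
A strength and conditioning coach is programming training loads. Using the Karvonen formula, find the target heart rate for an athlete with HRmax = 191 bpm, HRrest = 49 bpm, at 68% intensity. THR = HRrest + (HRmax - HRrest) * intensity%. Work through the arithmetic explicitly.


HRR = 191 - 49 = 142
THR = 49 + 142 * 0.68
= 49 + 96.56
= 145.56 bpm

145.56 bpm


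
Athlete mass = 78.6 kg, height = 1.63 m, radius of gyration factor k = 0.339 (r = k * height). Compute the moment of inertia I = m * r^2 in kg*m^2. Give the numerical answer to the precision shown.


r = k * height = 0.339 * 1.63 = 0.55257 m
r^2 = 0.55257^2 = 0.305334
I = 78.6 * 0.305334 = 23.999 kg*m^2

23.999 kg*m^2


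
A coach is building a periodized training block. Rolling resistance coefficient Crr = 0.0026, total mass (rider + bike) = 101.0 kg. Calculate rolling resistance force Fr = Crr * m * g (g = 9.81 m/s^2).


Fr = Crr * m * g
= 0.0026 * 101.0 * 9.81
= 2.576 N

2.576 N


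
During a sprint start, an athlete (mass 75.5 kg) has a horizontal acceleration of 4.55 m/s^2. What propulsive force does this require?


Propulsive force = mass * acceleration
= 75.5 kg * 4.55 m/s^2
= 343.53 N

343.53 N


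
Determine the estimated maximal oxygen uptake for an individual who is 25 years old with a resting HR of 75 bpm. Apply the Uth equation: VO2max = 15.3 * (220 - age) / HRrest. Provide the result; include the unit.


HRmax = 220 - 25 = 195
VO2max = 15.3 * (195 / 75)
= 15.3 * 2.6
= 39.78 mL/kg/min

39.78 mL/kg/min


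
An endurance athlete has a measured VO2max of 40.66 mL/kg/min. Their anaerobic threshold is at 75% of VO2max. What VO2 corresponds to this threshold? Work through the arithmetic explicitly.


Anaerobic threshold VO2 = VO2max * 75%
= 40.66 * 0.75
= 30.5 mL/kg/min

30.5 mL/kg/min


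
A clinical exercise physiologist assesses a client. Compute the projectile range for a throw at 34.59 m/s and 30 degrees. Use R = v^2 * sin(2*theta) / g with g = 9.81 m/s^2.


Two times the angle = 60 degrees
sin(60) = 0.866025
R = 1196.4681 * 0.866025 / 9.81 = 105.624 m

105.624 m


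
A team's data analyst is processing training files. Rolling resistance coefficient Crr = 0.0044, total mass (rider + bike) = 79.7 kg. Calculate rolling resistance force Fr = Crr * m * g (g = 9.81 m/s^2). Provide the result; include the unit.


Fr = Crr * m * g
= 0.0044 * 79.7 * 9.81
= 3.44 N

3.44 N


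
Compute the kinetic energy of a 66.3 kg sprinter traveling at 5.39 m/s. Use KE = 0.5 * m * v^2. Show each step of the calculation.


Velocity squared = 29.0521
KE = 0.5 * 66.3 * 29.0521 = 963.08 J

963.08 J


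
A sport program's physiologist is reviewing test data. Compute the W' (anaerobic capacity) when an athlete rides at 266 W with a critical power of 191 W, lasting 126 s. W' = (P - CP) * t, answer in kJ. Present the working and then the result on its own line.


Above-CP power = 75 W
Duration = 126 s
W' = 75 * 126 = 9450 J
Convert: 9450 / 1000 = 9.45 kJ

9.45 kJ


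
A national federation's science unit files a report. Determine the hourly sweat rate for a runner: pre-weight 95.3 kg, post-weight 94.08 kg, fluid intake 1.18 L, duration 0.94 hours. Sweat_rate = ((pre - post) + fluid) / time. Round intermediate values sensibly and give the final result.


Mass lost = 95.3 - 94.08 = 1.22 kg
Add fluid consumed: 1.22 + 1.18 = 2.4 L total sweat
Sweat rate = 2.4 / 0.94 = 2.553 L/h

2.553 L/h


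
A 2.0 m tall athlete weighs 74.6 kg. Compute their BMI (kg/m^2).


height^2 = 4.0 m^2
BMI = 74.6 / 4.0 = 18.65 kg/m^2

18.65 kg/m^2


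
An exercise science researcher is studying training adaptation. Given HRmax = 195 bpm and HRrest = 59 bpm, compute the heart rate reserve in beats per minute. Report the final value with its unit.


Heart rate reserve = maximum HR minus resting HR
HRR = 195 - 59 = 136 bpm

136 bpm


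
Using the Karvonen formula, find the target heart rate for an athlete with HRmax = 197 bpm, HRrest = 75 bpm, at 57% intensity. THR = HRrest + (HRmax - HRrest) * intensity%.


HRR = 197 - 75 = 122
THR = 75 + 122 * 0.57
= 75 + 69.54
= 144.54 bpm

144.54 bpm


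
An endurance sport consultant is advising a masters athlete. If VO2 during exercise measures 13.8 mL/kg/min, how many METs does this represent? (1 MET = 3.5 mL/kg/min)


METs = VO2 / 3.5 = 13.8 / 3.5 = 3.94

3.94 METs


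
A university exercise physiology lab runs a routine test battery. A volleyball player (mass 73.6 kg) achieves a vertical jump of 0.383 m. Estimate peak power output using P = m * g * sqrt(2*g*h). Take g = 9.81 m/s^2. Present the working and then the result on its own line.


2 * g * h = 2 * 9.81 * 0.383 = 7.51446
sqrt(7.51446) = 2.741252 m/s
P = 73.6 * 9.81 * 2.741252 = 1979.23 W

1979.23 W


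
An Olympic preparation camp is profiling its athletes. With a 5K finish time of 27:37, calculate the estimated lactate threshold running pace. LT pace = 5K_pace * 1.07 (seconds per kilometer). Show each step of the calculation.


Race duration = 1657 s for 5 km
Average pace = 1657 / 5 = 331.4 s/km
LT pace = 331.4 * 1.07
= 354.6 s/km

354.6 s/km


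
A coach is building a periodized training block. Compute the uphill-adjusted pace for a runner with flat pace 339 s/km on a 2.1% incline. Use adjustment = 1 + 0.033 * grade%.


Adjustment factor = 1 + 0.033 * 2.1 = 1.0693
Grade-adjusted pace = 339 * 1.0693 = 362.49 s/km

362.49 s/km


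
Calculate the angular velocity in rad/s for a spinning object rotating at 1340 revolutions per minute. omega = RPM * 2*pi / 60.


omega = RPM * 2*pi / 60
= 1340 * 6.28318531 / 60
= 140.324 rad/s

140.324 rad/s


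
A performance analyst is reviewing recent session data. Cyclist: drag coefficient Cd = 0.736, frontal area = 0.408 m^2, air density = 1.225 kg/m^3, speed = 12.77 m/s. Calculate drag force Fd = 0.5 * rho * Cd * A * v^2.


v^2 = 12.77^2 = 163.0729
Fd = 0.5 * 1.225 * 0.736 * 0.408 * 163.0729
= 29.993 N

29.993 N


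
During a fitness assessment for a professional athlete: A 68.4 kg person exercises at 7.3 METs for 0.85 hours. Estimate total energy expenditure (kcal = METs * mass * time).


Energy = METs * mass(kg) * time(h)
= 7.3 * 68.4 * 0.85
= 424.42 kcal

424.42 kcal


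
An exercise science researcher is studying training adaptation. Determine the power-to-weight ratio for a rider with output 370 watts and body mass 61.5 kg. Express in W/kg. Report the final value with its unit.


P/W = 370 / 61.5 = 6.016 W/kg

6.016 W/kg


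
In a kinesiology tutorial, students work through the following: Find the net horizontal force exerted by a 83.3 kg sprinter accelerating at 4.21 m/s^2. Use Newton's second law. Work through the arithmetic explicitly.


Newton's second law: F = m * a
F = 83.3 * 4.21 = 350.69 N

350.69 N
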